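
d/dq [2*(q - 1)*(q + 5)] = 4*q + 8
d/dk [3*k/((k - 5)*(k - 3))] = 3*(15 - k^2)/(k^4 - 16*k^3 + 94*k^2 - 240*k + 225)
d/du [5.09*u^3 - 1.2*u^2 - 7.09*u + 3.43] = 15.27*u^2 - 2.4*u - 7.09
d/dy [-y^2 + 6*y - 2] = 6 - 2*y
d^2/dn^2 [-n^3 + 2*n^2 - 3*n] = 4 - 6*n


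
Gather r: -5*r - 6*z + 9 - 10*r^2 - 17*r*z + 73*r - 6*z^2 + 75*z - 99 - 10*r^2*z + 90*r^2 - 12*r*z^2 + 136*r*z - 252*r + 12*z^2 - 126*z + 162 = r^2*(80 - 10*z) + r*(-12*z^2 + 119*z - 184) + 6*z^2 - 57*z + 72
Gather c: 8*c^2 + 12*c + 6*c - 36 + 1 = 8*c^2 + 18*c - 35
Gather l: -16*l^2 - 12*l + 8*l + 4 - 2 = -16*l^2 - 4*l + 2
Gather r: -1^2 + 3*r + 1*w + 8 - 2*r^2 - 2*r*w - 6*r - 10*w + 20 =-2*r^2 + r*(-2*w - 3) - 9*w + 27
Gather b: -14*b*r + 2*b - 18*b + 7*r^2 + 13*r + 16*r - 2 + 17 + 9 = b*(-14*r - 16) + 7*r^2 + 29*r + 24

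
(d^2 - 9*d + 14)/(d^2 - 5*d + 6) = (d - 7)/(d - 3)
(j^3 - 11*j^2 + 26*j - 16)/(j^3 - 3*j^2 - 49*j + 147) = (j^3 - 11*j^2 + 26*j - 16)/(j^3 - 3*j^2 - 49*j + 147)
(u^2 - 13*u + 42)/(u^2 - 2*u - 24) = (u - 7)/(u + 4)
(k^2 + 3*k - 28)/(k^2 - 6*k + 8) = (k + 7)/(k - 2)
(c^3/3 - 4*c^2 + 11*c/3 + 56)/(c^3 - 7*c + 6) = (c^2 - 15*c + 56)/(3*(c^2 - 3*c + 2))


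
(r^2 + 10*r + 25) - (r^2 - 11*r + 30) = 21*r - 5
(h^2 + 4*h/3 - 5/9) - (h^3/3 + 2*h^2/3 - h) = -h^3/3 + h^2/3 + 7*h/3 - 5/9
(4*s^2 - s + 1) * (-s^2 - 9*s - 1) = -4*s^4 - 35*s^3 + 4*s^2 - 8*s - 1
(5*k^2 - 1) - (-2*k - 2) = 5*k^2 + 2*k + 1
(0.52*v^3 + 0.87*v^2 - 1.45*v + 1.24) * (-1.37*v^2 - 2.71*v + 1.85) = -0.7124*v^5 - 2.6011*v^4 + 0.5908*v^3 + 3.8402*v^2 - 6.0429*v + 2.294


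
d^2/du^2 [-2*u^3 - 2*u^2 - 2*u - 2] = -12*u - 4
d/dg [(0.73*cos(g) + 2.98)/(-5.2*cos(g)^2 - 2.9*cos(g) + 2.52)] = (3.796*sin(g)^2 - 30.992*cos(g) - 14.2776)*sin(g)/(5.2*cos(g)^2 + 2.9*cos(g) - 2.52)^2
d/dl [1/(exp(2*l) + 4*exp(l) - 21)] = 2*(-exp(l) - 2)*exp(l)/(exp(2*l) + 4*exp(l) - 21)^2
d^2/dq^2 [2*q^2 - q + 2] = 4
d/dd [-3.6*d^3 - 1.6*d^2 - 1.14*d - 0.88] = -10.8*d^2 - 3.2*d - 1.14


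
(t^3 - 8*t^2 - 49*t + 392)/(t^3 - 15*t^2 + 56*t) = (t + 7)/t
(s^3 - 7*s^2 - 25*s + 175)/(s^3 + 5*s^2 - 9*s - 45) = (s^2 - 12*s + 35)/(s^2 - 9)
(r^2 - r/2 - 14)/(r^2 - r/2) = (2*r^2 - r - 28)/(r*(2*r - 1))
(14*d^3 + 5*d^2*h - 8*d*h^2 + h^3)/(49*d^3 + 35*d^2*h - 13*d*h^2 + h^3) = (2*d - h)/(7*d - h)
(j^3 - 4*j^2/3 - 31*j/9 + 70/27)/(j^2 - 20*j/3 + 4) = (9*j^2 - 6*j - 35)/(9*(j - 6))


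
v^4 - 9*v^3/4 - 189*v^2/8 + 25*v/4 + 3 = (v - 6)*(v - 1/2)*(v + 1/4)*(v + 4)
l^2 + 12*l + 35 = (l + 5)*(l + 7)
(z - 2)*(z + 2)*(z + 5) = z^3 + 5*z^2 - 4*z - 20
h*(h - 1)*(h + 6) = h^3 + 5*h^2 - 6*h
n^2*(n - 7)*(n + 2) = n^4 - 5*n^3 - 14*n^2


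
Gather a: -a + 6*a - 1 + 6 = 5*a + 5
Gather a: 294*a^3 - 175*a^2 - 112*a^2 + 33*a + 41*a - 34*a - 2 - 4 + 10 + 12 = 294*a^3 - 287*a^2 + 40*a + 16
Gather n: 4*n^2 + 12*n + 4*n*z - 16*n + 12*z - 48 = 4*n^2 + n*(4*z - 4) + 12*z - 48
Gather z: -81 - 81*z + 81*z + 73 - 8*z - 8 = -8*z - 16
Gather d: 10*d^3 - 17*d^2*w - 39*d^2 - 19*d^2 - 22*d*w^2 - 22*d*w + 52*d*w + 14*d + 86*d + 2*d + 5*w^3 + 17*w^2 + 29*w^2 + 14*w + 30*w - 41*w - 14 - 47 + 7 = 10*d^3 + d^2*(-17*w - 58) + d*(-22*w^2 + 30*w + 102) + 5*w^3 + 46*w^2 + 3*w - 54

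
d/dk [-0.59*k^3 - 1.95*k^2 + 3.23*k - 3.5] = -1.77*k^2 - 3.9*k + 3.23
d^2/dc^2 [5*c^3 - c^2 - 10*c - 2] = 30*c - 2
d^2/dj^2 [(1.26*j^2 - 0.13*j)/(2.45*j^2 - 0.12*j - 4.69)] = (7.105427357601e-15*j^4 - 0.81977*j^3 + 86.86818*j^2 - 8.96259*j + 55.5765)/(14.706125*j^6 - 2.1609*j^5 - 84.349335*j^4 + 8.271432*j^3 + 161.468727*j^2 - 7.918596*j - 103.161709)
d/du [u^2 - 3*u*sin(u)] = -3*u*cos(u) + 2*u - 3*sin(u)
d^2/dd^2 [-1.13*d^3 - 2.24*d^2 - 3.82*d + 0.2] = -6.78*d - 4.48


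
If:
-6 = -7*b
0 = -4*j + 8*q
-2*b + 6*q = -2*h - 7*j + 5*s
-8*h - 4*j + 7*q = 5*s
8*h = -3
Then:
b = 6/7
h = -3/8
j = 51/98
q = 51/196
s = 537/980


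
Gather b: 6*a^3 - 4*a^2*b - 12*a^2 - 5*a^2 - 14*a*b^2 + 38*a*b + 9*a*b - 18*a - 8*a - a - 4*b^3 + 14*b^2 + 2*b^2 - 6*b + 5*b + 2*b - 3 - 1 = 6*a^3 - 17*a^2 - 27*a - 4*b^3 + b^2*(16 - 14*a) + b*(-4*a^2 + 47*a + 1) - 4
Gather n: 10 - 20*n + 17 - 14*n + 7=34 - 34*n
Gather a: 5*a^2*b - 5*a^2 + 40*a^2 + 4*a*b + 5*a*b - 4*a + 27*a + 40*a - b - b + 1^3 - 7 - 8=a^2*(5*b + 35) + a*(9*b + 63) - 2*b - 14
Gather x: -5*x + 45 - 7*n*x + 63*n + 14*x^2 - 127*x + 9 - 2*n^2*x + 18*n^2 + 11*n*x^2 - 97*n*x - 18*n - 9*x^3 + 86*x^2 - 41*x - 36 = 18*n^2 + 45*n - 9*x^3 + x^2*(11*n + 100) + x*(-2*n^2 - 104*n - 173) + 18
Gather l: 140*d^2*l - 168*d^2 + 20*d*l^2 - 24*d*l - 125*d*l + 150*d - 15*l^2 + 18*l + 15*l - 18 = -168*d^2 + 150*d + l^2*(20*d - 15) + l*(140*d^2 - 149*d + 33) - 18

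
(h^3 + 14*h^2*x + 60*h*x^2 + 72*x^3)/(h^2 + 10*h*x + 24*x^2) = (h^2 + 8*h*x + 12*x^2)/(h + 4*x)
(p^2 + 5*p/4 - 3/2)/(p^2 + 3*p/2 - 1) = (4*p - 3)/(2*(2*p - 1))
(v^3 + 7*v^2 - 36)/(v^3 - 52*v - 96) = (v^2 + v - 6)/(v^2 - 6*v - 16)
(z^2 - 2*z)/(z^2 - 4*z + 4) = z/(z - 2)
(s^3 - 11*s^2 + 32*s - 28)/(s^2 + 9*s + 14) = (s^3 - 11*s^2 + 32*s - 28)/(s^2 + 9*s + 14)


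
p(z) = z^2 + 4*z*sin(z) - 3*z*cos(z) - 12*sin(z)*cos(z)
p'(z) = 3*z*sin(z) + 4*z*cos(z) + 2*z + 12*sin(z)^2 + 4*sin(z) - 12*cos(z)^2 - 3*cos(z)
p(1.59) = 9.21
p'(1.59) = 23.88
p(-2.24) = 2.04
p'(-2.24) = 7.84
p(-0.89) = 11.11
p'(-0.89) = -4.45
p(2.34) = 23.08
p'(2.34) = 8.56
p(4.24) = 3.80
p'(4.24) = -5.73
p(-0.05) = 0.76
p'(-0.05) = -15.43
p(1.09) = -1.38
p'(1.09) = 16.12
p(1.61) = 9.69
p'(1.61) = 23.87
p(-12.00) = 143.19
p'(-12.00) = -89.30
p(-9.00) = 66.73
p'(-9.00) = 19.09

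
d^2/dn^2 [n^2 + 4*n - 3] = 2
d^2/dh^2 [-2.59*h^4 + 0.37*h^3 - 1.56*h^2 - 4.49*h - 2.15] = -31.08*h^2 + 2.22*h - 3.12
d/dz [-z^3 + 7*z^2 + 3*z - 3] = -3*z^2 + 14*z + 3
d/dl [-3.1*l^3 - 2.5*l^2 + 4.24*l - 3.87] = -9.3*l^2 - 5.0*l + 4.24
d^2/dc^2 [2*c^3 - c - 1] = 12*c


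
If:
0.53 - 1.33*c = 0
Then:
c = 0.40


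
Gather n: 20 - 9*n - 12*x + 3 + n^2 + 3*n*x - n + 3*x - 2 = n^2 + n*(3*x - 10) - 9*x + 21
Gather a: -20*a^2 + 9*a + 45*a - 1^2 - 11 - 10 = -20*a^2 + 54*a - 22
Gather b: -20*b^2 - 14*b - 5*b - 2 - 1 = -20*b^2 - 19*b - 3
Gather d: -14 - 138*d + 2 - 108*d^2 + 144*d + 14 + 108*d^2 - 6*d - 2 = 0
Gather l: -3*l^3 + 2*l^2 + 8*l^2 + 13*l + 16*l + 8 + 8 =-3*l^3 + 10*l^2 + 29*l + 16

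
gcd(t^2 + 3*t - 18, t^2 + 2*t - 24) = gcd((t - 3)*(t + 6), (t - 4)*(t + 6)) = t + 6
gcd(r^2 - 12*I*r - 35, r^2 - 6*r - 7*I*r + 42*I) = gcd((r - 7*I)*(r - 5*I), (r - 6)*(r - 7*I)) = r - 7*I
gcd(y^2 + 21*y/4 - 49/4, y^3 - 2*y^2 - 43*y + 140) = y + 7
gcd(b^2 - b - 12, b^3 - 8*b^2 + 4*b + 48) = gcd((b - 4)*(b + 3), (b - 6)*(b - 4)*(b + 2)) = b - 4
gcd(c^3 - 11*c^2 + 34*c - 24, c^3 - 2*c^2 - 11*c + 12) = c^2 - 5*c + 4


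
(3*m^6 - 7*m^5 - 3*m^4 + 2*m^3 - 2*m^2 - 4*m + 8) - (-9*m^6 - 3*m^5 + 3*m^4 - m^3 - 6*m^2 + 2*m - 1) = 12*m^6 - 4*m^5 - 6*m^4 + 3*m^3 + 4*m^2 - 6*m + 9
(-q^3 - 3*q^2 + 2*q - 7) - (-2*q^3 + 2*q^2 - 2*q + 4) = q^3 - 5*q^2 + 4*q - 11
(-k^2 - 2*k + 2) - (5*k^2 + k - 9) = -6*k^2 - 3*k + 11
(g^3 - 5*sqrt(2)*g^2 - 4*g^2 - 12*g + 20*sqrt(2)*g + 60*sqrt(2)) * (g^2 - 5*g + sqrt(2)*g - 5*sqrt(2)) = g^5 - 9*g^4 - 4*sqrt(2)*g^4 - 2*g^3 + 36*sqrt(2)*g^3 - 32*sqrt(2)*g^2 + 150*g^2 - 240*sqrt(2)*g - 80*g - 600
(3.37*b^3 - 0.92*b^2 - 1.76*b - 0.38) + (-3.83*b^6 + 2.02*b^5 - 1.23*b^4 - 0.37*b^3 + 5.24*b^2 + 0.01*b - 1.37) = -3.83*b^6 + 2.02*b^5 - 1.23*b^4 + 3.0*b^3 + 4.32*b^2 - 1.75*b - 1.75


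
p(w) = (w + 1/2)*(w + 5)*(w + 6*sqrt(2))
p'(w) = (w + 1/2)*(w + 5) + (w + 1/2)*(w + 6*sqrt(2)) + (w + 5)*(w + 6*sqrt(2))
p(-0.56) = -2.11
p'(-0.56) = 34.45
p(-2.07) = -29.51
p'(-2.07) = 4.12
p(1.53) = 132.76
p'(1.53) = 98.99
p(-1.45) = -23.73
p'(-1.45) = 14.92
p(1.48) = 127.86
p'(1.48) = 97.14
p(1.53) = 132.76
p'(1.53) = 98.99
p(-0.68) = -6.07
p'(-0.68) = 31.54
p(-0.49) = 0.36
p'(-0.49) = 36.18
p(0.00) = 21.21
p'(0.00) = 49.17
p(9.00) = 2325.54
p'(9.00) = 543.90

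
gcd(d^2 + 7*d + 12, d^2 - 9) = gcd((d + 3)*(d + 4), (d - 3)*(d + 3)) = d + 3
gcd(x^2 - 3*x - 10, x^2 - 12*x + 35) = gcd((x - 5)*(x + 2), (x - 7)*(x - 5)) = x - 5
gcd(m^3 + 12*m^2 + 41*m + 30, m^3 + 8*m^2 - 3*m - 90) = m^2 + 11*m + 30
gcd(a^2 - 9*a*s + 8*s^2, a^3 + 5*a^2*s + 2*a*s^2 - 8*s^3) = -a + s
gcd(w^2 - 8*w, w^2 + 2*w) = w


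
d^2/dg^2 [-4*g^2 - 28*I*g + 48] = -8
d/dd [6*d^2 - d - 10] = 12*d - 1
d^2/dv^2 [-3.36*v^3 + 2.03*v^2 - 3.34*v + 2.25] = 4.06 - 20.16*v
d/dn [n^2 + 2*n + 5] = 2*n + 2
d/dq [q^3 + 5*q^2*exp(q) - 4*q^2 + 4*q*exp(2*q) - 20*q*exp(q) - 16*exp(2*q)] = 5*q^2*exp(q) + 3*q^2 + 8*q*exp(2*q) - 10*q*exp(q) - 8*q - 28*exp(2*q) - 20*exp(q)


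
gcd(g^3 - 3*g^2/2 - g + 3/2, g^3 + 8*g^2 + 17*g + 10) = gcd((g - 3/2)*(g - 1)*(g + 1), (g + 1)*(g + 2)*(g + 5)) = g + 1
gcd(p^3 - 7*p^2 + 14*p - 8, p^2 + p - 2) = p - 1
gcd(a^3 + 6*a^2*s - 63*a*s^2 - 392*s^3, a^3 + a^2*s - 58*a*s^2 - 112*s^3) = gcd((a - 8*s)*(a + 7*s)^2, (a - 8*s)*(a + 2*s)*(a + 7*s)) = -a^2 + a*s + 56*s^2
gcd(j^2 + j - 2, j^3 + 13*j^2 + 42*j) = 1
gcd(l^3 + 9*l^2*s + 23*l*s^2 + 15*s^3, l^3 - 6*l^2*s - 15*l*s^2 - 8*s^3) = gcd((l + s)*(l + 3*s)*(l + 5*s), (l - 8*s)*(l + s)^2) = l + s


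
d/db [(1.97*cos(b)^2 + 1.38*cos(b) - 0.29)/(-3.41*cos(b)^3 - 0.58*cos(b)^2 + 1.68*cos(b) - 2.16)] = (-6.7177*cos(b)^4 - 9.4116*cos(b)^3 - 1.1433*cos(b)^2 + 8.8468*cos(b) + 2.4936)*sin(b)/(11.6281*cos(b)^6 + 3.9556*cos(b)^5 - 11.1212*cos(b)^4 + 12.7824*cos(b)^3 + 5.328*cos(b)^2 - 7.2576*cos(b) + 4.6656)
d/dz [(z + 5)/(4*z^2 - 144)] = (z^2 - 2*z*(z + 5) - 36)/(4*(z^2 - 36)^2)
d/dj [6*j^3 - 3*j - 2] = 18*j^2 - 3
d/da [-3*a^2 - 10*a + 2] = -6*a - 10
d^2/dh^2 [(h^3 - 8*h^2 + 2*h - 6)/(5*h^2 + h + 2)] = 6*(27*h^3 - 68*h^2 - 46*h + 6)/(125*h^6 + 75*h^5 + 165*h^4 + 61*h^3 + 66*h^2 + 12*h + 8)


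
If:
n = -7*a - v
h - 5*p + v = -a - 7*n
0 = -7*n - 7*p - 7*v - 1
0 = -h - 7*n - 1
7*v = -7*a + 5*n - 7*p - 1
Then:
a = -24/3493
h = -485/499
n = -2/499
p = -667/3493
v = 26/499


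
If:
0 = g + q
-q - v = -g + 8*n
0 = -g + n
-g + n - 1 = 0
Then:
No Solution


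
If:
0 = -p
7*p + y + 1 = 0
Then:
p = 0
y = -1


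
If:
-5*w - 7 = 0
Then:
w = -7/5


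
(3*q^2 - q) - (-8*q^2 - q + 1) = 11*q^2 - 1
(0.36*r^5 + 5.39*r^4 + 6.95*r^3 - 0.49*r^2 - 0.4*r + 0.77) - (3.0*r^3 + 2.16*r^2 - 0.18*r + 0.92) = 0.36*r^5 + 5.39*r^4 + 3.95*r^3 - 2.65*r^2 - 0.22*r - 0.15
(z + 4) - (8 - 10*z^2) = 10*z^2 + z - 4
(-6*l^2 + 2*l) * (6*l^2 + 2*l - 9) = -36*l^4 + 58*l^2 - 18*l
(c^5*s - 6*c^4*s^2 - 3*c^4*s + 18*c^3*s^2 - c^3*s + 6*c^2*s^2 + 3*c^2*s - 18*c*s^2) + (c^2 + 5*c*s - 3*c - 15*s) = c^5*s - 6*c^4*s^2 - 3*c^4*s + 18*c^3*s^2 - c^3*s + 6*c^2*s^2 + 3*c^2*s + c^2 - 18*c*s^2 + 5*c*s - 3*c - 15*s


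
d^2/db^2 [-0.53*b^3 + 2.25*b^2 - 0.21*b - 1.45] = 4.5 - 3.18*b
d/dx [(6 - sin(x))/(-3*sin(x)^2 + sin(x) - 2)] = (-3*sin(x)^2 + 36*sin(x) - 4)*cos(x)/(3*sin(x)^2 - sin(x) + 2)^2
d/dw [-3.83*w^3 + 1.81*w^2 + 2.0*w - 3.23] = -11.49*w^2 + 3.62*w + 2.0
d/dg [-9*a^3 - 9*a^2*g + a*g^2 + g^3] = -9*a^2 + 2*a*g + 3*g^2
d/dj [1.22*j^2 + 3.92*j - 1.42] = 2.44*j + 3.92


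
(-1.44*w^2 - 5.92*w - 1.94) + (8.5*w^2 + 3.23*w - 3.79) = 7.06*w^2 - 2.69*w - 5.73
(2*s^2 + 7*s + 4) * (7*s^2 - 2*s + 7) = 14*s^4 + 45*s^3 + 28*s^2 + 41*s + 28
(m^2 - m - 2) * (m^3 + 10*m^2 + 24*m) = m^5 + 9*m^4 + 12*m^3 - 44*m^2 - 48*m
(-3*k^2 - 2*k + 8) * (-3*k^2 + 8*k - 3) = 9*k^4 - 18*k^3 - 31*k^2 + 70*k - 24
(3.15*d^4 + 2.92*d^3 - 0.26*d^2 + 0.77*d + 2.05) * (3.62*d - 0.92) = 11.403*d^5 + 7.6724*d^4 - 3.6276*d^3 + 3.0266*d^2 + 6.7126*d - 1.886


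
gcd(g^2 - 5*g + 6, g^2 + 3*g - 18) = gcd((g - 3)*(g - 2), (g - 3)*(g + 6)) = g - 3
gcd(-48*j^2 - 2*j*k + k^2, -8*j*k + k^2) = 8*j - k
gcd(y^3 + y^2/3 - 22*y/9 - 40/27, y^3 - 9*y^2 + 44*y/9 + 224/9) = y + 4/3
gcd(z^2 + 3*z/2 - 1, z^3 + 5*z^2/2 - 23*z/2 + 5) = z - 1/2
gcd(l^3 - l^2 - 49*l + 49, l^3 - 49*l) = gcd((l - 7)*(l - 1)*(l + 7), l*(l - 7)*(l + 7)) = l^2 - 49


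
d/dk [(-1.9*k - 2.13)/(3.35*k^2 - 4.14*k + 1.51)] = (6.365*k^2 + 14.271*k - 11.6872)/(11.2225*k^4 - 27.738*k^3 + 27.2566*k^2 - 12.5028*k + 2.2801)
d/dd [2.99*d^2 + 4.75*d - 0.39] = 5.98*d + 4.75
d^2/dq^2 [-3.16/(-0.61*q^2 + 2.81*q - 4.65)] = (-2.351672*q^2 + 10.833112*q + 3.16*(1.22*q - 2.81)*(2.44*q - 5.62) - 17.92668)/(0.61*q^2 - 2.81*q + 4.65)^3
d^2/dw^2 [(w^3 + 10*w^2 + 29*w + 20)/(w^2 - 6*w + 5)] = 120*(2*w^3 - 3*w^2 - 12*w + 29)/(w^6 - 18*w^5 + 123*w^4 - 396*w^3 + 615*w^2 - 450*w + 125)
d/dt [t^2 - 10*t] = 2*t - 10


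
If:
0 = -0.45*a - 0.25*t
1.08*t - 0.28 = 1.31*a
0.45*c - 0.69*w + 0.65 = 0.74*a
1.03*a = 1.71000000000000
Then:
No Solution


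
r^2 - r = r*(r - 1)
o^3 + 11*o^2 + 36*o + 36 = (o + 2)*(o + 3)*(o + 6)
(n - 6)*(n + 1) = n^2 - 5*n - 6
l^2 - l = l*(l - 1)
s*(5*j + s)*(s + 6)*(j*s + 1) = 5*j^2*s^3 + 30*j^2*s^2 + j*s^4 + 6*j*s^3 + 5*j*s^2 + 30*j*s + s^3 + 6*s^2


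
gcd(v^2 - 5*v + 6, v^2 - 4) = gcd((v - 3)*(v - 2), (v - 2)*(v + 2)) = v - 2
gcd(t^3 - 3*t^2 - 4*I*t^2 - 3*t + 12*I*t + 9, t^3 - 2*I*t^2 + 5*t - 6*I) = t^2 - 4*I*t - 3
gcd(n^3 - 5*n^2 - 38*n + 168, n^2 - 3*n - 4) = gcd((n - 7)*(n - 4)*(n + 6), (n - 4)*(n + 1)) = n - 4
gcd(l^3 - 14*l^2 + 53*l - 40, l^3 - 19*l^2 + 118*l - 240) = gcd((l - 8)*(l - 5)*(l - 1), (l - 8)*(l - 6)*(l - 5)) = l^2 - 13*l + 40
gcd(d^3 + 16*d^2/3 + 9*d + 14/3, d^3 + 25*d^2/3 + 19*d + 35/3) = d^2 + 10*d/3 + 7/3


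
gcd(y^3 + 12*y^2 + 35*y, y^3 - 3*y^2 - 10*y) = y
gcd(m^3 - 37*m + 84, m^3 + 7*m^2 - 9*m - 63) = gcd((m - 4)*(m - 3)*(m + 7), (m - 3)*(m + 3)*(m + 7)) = m^2 + 4*m - 21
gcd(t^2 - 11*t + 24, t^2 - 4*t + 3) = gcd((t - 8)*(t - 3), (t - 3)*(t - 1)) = t - 3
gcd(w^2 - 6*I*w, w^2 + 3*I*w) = w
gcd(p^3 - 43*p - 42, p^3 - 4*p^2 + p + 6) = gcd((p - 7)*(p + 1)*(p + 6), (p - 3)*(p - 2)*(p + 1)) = p + 1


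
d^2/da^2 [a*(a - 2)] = 2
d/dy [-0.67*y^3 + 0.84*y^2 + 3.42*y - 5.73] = -2.01*y^2 + 1.68*y + 3.42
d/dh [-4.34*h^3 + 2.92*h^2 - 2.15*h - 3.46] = -13.02*h^2 + 5.84*h - 2.15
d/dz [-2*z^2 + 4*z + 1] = 4 - 4*z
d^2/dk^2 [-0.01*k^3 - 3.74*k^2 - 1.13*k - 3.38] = -0.06*k - 7.48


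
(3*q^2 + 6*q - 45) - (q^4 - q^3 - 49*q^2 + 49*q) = -q^4 + q^3 + 52*q^2 - 43*q - 45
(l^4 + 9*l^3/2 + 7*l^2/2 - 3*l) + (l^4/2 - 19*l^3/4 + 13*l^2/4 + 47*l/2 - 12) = 3*l^4/2 - l^3/4 + 27*l^2/4 + 41*l/2 - 12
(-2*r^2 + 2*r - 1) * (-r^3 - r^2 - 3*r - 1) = 2*r^5 + 5*r^3 - 3*r^2 + r + 1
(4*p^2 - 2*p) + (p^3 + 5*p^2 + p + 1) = p^3 + 9*p^2 - p + 1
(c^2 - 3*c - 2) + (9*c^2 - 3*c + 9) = 10*c^2 - 6*c + 7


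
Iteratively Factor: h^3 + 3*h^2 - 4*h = (h - 1)*(h^2 + 4*h) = h*(h - 1)*(h + 4)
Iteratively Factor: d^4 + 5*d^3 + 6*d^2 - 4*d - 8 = (d + 2)*(d^3 + 3*d^2 - 4) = (d + 2)^2*(d^2 + d - 2) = (d + 2)^3*(d - 1)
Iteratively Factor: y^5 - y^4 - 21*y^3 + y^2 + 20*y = (y + 1)*(y^4 - 2*y^3 - 19*y^2 + 20*y) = (y + 1)*(y + 4)*(y^3 - 6*y^2 + 5*y) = (y - 1)*(y + 1)*(y + 4)*(y^2 - 5*y) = y*(y - 1)*(y + 1)*(y + 4)*(y - 5)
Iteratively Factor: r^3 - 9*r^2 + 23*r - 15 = (r - 1)*(r^2 - 8*r + 15) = (r - 5)*(r - 1)*(r - 3)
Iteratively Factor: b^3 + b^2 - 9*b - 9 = (b + 1)*(b^2 - 9) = (b - 3)*(b + 1)*(b + 3)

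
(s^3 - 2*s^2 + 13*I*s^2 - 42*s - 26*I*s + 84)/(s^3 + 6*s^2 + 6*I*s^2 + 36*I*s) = (s^2 + s*(-2 + 7*I) - 14*I)/(s*(s + 6))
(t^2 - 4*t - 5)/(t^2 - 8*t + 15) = (t + 1)/(t - 3)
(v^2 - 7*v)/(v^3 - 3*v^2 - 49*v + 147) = v/(v^2 + 4*v - 21)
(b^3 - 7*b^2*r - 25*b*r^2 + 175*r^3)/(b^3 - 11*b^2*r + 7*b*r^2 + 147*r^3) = (-b^2 + 25*r^2)/(-b^2 + 4*b*r + 21*r^2)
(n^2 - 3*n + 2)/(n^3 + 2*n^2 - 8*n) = (n - 1)/(n*(n + 4))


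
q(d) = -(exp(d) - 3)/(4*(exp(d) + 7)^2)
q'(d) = (exp(d) - 3)*exp(d)/(2*(exp(d) + 7)^3) - exp(d)/(4*(exp(d) + 7)^2)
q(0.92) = 0.00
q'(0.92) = -0.01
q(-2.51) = 0.01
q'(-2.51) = -0.00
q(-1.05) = 0.01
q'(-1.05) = -0.00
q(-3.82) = 0.02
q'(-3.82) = -0.00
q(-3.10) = 0.01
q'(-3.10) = -0.00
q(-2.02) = 0.01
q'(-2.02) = -0.00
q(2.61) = -0.01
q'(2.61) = 0.00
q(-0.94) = 0.01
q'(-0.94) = -0.00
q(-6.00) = 0.02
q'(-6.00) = 0.00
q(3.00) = -0.00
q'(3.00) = 0.00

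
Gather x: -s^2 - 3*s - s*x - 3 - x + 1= -s^2 - 3*s + x*(-s - 1) - 2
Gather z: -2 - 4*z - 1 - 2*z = -6*z - 3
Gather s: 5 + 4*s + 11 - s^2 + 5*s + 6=-s^2 + 9*s + 22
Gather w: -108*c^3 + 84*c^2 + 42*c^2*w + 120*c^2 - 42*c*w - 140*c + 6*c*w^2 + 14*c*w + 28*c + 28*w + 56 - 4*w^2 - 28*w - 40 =-108*c^3 + 204*c^2 - 112*c + w^2*(6*c - 4) + w*(42*c^2 - 28*c) + 16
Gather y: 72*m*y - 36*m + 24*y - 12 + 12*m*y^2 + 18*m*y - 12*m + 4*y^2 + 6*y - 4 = -48*m + y^2*(12*m + 4) + y*(90*m + 30) - 16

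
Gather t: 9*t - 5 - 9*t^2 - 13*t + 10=-9*t^2 - 4*t + 5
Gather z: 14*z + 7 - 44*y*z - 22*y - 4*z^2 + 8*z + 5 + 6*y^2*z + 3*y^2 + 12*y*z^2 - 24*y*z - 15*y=3*y^2 - 37*y + z^2*(12*y - 4) + z*(6*y^2 - 68*y + 22) + 12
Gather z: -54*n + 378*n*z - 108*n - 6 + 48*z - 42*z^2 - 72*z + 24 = -162*n - 42*z^2 + z*(378*n - 24) + 18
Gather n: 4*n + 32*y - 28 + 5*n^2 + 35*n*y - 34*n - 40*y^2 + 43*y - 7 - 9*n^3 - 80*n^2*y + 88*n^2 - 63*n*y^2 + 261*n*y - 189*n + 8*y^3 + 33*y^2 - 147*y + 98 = -9*n^3 + n^2*(93 - 80*y) + n*(-63*y^2 + 296*y - 219) + 8*y^3 - 7*y^2 - 72*y + 63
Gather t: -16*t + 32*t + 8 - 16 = 16*t - 8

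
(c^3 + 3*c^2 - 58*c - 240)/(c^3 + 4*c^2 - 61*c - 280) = (c + 6)/(c + 7)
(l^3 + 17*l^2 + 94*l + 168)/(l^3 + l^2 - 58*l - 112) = (l^2 + 10*l + 24)/(l^2 - 6*l - 16)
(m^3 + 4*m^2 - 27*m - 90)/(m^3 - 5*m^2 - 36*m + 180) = (m + 3)/(m - 6)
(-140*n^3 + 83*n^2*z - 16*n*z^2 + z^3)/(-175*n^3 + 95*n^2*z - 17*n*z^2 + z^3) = (-4*n + z)/(-5*n + z)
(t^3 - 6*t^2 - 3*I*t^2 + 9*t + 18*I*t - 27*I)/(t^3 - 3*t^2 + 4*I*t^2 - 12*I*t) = (t^2 - 3*t*(1 + I) + 9*I)/(t*(t + 4*I))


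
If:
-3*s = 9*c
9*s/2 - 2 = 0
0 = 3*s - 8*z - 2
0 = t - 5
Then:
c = -4/27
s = 4/9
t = 5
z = -1/12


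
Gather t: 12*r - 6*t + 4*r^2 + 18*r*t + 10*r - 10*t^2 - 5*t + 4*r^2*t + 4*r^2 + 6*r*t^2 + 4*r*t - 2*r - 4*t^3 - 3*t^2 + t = 8*r^2 + 20*r - 4*t^3 + t^2*(6*r - 13) + t*(4*r^2 + 22*r - 10)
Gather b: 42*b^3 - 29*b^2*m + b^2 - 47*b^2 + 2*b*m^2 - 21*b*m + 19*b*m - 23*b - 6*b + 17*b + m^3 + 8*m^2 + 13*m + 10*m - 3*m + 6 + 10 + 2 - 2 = 42*b^3 + b^2*(-29*m - 46) + b*(2*m^2 - 2*m - 12) + m^3 + 8*m^2 + 20*m + 16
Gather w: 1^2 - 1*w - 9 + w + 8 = 0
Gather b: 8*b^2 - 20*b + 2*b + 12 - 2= 8*b^2 - 18*b + 10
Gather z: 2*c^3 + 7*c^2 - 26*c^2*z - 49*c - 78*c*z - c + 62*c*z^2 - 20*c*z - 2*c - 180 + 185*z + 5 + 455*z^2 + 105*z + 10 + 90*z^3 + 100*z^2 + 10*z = 2*c^3 + 7*c^2 - 52*c + 90*z^3 + z^2*(62*c + 555) + z*(-26*c^2 - 98*c + 300) - 165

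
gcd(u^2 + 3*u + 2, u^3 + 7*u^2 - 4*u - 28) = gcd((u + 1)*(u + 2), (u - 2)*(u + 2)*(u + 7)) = u + 2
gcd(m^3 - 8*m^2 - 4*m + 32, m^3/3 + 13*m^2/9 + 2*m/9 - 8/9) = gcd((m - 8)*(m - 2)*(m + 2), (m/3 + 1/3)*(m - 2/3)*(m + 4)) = 1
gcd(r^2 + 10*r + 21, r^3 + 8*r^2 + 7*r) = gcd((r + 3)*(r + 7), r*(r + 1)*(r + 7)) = r + 7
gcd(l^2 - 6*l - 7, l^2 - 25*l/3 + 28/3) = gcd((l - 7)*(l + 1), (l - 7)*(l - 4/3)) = l - 7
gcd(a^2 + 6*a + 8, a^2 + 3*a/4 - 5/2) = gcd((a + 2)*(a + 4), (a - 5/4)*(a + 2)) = a + 2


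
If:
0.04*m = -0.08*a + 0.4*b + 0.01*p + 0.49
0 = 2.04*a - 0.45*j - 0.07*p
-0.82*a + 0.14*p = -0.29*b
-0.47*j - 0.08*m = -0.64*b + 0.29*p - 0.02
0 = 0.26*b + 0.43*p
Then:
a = -0.47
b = -1.88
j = -2.31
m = -5.34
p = 1.14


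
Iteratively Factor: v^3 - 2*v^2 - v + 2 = (v - 1)*(v^2 - v - 2) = (v - 1)*(v + 1)*(v - 2)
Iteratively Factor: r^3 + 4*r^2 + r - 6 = (r + 3)*(r^2 + r - 2) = (r + 2)*(r + 3)*(r - 1)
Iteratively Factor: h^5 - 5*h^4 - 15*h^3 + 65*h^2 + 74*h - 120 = (h - 5)*(h^4 - 15*h^2 - 10*h + 24) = (h - 5)*(h + 2)*(h^3 - 2*h^2 - 11*h + 12) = (h - 5)*(h + 2)*(h + 3)*(h^2 - 5*h + 4) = (h - 5)*(h - 4)*(h + 2)*(h + 3)*(h - 1)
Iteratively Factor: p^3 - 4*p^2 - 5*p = (p + 1)*(p^2 - 5*p) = (p - 5)*(p + 1)*(p)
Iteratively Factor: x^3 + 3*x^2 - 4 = (x + 2)*(x^2 + x - 2) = (x + 2)^2*(x - 1)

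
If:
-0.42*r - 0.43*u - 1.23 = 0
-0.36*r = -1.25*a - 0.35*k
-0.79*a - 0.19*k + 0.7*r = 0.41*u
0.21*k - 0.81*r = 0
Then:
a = 0.94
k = -4.55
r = -1.18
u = -1.71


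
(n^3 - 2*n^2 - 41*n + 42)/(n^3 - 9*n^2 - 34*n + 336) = (n - 1)/(n - 8)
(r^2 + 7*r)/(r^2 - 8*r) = (r + 7)/(r - 8)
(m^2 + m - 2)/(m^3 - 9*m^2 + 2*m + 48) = (m - 1)/(m^2 - 11*m + 24)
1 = 1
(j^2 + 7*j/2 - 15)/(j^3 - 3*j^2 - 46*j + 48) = (j - 5/2)/(j^2 - 9*j + 8)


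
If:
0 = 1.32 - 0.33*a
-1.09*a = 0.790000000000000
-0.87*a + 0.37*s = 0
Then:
No Solution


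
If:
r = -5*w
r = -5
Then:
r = -5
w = 1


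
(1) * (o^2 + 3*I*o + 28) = o^2 + 3*I*o + 28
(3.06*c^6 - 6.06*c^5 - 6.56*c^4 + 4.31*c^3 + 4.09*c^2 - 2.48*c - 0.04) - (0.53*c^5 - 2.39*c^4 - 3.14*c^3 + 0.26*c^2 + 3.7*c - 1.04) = 3.06*c^6 - 6.59*c^5 - 4.17*c^4 + 7.45*c^3 + 3.83*c^2 - 6.18*c + 1.0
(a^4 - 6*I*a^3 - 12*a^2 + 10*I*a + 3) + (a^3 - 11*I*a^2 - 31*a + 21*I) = a^4 + a^3 - 6*I*a^3 - 12*a^2 - 11*I*a^2 - 31*a + 10*I*a + 3 + 21*I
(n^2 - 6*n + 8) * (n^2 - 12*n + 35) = n^4 - 18*n^3 + 115*n^2 - 306*n + 280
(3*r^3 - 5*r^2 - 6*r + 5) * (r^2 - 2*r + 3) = 3*r^5 - 11*r^4 + 13*r^3 + 2*r^2 - 28*r + 15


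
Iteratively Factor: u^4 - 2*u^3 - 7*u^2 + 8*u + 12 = (u + 1)*(u^3 - 3*u^2 - 4*u + 12) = (u - 3)*(u + 1)*(u^2 - 4) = (u - 3)*(u - 2)*(u + 1)*(u + 2)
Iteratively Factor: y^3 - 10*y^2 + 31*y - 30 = (y - 2)*(y^2 - 8*y + 15) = (y - 5)*(y - 2)*(y - 3)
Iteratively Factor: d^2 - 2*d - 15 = (d - 5)*(d + 3)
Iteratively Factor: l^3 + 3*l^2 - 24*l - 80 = (l - 5)*(l^2 + 8*l + 16) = (l - 5)*(l + 4)*(l + 4)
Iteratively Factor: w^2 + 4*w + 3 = (w + 1)*(w + 3)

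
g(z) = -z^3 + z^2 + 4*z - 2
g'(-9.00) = -257.00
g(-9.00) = 772.00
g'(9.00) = -221.00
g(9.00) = -614.00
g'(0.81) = 3.65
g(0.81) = 1.36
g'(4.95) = -59.61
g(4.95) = -78.98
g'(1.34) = 1.29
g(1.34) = 2.75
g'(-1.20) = -2.72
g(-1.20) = -3.63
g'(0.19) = 4.27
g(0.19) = -1.21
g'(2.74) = -13.04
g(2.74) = -4.10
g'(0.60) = 4.12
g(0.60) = 0.54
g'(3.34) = -22.79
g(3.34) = -14.74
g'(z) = -3*z^2 + 2*z + 4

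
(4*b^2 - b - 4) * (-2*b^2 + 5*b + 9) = -8*b^4 + 22*b^3 + 39*b^2 - 29*b - 36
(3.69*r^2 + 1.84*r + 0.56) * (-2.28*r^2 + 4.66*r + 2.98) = -8.4132*r^4 + 13.0002*r^3 + 18.2938*r^2 + 8.0928*r + 1.6688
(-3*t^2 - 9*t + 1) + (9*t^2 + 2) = 6*t^2 - 9*t + 3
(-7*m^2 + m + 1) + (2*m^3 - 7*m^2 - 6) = 2*m^3 - 14*m^2 + m - 5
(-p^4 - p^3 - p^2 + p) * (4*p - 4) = -4*p^5 + 8*p^2 - 4*p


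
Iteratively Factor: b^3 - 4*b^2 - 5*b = (b - 5)*(b^2 + b) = b*(b - 5)*(b + 1)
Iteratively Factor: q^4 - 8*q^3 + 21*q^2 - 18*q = (q)*(q^3 - 8*q^2 + 21*q - 18) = q*(q - 2)*(q^2 - 6*q + 9) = q*(q - 3)*(q - 2)*(q - 3)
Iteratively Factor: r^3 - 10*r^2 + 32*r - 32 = (r - 2)*(r^2 - 8*r + 16) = (r - 4)*(r - 2)*(r - 4)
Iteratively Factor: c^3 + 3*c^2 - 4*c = (c - 1)*(c^2 + 4*c) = (c - 1)*(c + 4)*(c)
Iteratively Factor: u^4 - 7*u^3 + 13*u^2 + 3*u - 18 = (u - 3)*(u^3 - 4*u^2 + u + 6) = (u - 3)*(u + 1)*(u^2 - 5*u + 6) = (u - 3)^2*(u + 1)*(u - 2)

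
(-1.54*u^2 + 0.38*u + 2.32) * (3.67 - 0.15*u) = 0.231*u^3 - 5.7088*u^2 + 1.0466*u + 8.5144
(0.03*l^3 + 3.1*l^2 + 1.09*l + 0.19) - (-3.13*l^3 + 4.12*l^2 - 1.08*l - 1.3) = 3.16*l^3 - 1.02*l^2 + 2.17*l + 1.49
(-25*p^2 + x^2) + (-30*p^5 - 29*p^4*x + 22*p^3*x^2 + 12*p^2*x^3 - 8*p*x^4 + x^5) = -30*p^5 - 29*p^4*x + 22*p^3*x^2 + 12*p^2*x^3 - 25*p^2 - 8*p*x^4 + x^5 + x^2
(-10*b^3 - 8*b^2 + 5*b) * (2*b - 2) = -20*b^4 + 4*b^3 + 26*b^2 - 10*b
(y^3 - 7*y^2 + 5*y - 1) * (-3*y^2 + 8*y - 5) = -3*y^5 + 29*y^4 - 76*y^3 + 78*y^2 - 33*y + 5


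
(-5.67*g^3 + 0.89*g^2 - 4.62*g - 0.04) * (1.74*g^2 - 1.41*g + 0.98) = -9.8658*g^5 + 9.5433*g^4 - 14.8503*g^3 + 7.3168*g^2 - 4.4712*g - 0.0392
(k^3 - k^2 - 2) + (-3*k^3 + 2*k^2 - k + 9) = -2*k^3 + k^2 - k + 7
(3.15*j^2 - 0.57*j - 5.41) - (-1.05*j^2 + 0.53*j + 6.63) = 4.2*j^2 - 1.1*j - 12.04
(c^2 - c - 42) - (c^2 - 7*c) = 6*c - 42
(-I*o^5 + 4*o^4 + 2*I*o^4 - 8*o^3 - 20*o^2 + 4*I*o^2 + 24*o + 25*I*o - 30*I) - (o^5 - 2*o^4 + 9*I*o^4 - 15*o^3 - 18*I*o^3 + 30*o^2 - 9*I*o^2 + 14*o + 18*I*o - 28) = -o^5 - I*o^5 + 6*o^4 - 7*I*o^4 + 7*o^3 + 18*I*o^3 - 50*o^2 + 13*I*o^2 + 10*o + 7*I*o + 28 - 30*I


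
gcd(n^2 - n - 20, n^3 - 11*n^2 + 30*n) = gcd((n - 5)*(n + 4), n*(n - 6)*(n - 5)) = n - 5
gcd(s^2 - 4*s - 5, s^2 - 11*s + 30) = s - 5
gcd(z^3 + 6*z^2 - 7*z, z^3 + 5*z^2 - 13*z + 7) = z^2 + 6*z - 7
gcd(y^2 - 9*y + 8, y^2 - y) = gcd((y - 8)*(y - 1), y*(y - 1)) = y - 1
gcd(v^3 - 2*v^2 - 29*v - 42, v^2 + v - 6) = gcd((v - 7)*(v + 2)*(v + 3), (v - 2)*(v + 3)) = v + 3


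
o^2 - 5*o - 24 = (o - 8)*(o + 3)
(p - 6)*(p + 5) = p^2 - p - 30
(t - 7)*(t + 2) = t^2 - 5*t - 14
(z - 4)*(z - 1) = z^2 - 5*z + 4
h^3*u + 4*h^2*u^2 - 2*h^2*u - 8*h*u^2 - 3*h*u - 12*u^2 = (h - 3)*(h + 4*u)*(h*u + u)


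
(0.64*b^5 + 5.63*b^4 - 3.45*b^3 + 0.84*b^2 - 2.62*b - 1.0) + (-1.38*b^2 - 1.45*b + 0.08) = 0.64*b^5 + 5.63*b^4 - 3.45*b^3 - 0.54*b^2 - 4.07*b - 0.92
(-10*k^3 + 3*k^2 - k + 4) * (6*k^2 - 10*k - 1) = -60*k^5 + 118*k^4 - 26*k^3 + 31*k^2 - 39*k - 4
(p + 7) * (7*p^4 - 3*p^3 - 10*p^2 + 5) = 7*p^5 + 46*p^4 - 31*p^3 - 70*p^2 + 5*p + 35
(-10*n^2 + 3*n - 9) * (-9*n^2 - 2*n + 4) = 90*n^4 - 7*n^3 + 35*n^2 + 30*n - 36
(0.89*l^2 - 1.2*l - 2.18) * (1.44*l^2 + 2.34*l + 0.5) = 1.2816*l^4 + 0.3546*l^3 - 5.5022*l^2 - 5.7012*l - 1.09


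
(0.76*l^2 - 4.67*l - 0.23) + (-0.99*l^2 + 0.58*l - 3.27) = -0.23*l^2 - 4.09*l - 3.5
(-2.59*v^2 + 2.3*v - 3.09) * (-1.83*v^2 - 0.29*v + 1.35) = 4.7397*v^4 - 3.4579*v^3 + 1.4912*v^2 + 4.0011*v - 4.1715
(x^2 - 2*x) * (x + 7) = x^3 + 5*x^2 - 14*x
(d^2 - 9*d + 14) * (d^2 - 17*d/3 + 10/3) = d^4 - 44*d^3/3 + 205*d^2/3 - 328*d/3 + 140/3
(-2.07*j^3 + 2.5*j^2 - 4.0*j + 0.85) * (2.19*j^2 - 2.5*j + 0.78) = -4.5333*j^5 + 10.65*j^4 - 16.6246*j^3 + 13.8115*j^2 - 5.245*j + 0.663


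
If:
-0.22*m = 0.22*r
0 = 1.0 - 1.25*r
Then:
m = -0.80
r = 0.80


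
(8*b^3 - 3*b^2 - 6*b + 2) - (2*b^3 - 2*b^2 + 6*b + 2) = 6*b^3 - b^2 - 12*b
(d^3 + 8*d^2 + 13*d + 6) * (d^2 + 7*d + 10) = d^5 + 15*d^4 + 79*d^3 + 177*d^2 + 172*d + 60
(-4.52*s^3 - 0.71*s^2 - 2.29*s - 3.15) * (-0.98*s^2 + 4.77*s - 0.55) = 4.4296*s^5 - 20.8646*s^4 + 1.3435*s^3 - 7.4458*s^2 - 13.766*s + 1.7325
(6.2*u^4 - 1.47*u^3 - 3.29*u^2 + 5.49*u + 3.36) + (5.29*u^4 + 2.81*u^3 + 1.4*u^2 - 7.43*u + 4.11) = 11.49*u^4 + 1.34*u^3 - 1.89*u^2 - 1.94*u + 7.47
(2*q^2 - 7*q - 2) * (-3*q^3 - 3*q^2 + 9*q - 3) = -6*q^5 + 15*q^4 + 45*q^3 - 63*q^2 + 3*q + 6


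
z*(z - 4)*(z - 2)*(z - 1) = z^4 - 7*z^3 + 14*z^2 - 8*z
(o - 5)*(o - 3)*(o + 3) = o^3 - 5*o^2 - 9*o + 45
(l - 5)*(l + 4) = l^2 - l - 20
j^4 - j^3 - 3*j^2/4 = j^2*(j - 3/2)*(j + 1/2)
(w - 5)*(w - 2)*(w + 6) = w^3 - w^2 - 32*w + 60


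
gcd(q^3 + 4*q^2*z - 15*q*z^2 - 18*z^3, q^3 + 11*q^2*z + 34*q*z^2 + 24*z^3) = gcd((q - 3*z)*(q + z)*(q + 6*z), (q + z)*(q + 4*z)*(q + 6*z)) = q^2 + 7*q*z + 6*z^2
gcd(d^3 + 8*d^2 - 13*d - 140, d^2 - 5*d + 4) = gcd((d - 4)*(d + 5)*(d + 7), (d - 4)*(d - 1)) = d - 4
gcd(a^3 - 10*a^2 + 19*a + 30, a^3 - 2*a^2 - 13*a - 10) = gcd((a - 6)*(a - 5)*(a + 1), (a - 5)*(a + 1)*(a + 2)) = a^2 - 4*a - 5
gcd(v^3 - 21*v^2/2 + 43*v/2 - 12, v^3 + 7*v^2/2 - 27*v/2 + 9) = v^2 - 5*v/2 + 3/2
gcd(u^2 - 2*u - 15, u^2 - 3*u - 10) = u - 5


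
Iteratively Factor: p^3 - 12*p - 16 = (p + 2)*(p^2 - 2*p - 8) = (p + 2)^2*(p - 4)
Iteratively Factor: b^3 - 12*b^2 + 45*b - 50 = (b - 2)*(b^2 - 10*b + 25) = (b - 5)*(b - 2)*(b - 5)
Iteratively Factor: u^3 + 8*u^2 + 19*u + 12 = (u + 1)*(u^2 + 7*u + 12) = (u + 1)*(u + 3)*(u + 4)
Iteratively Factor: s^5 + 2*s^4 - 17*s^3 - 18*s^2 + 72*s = (s - 3)*(s^4 + 5*s^3 - 2*s^2 - 24*s) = s*(s - 3)*(s^3 + 5*s^2 - 2*s - 24) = s*(s - 3)*(s + 3)*(s^2 + 2*s - 8) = s*(s - 3)*(s - 2)*(s + 3)*(s + 4)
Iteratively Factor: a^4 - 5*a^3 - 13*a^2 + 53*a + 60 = (a + 3)*(a^3 - 8*a^2 + 11*a + 20) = (a - 5)*(a + 3)*(a^2 - 3*a - 4) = (a - 5)*(a - 4)*(a + 3)*(a + 1)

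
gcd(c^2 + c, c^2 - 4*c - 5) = c + 1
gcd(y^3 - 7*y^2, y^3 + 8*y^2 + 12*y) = y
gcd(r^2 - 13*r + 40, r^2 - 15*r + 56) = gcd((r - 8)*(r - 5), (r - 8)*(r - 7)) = r - 8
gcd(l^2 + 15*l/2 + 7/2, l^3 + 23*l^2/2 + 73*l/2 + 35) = l + 7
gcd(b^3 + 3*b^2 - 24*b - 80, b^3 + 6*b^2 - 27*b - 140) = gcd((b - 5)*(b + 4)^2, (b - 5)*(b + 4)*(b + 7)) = b^2 - b - 20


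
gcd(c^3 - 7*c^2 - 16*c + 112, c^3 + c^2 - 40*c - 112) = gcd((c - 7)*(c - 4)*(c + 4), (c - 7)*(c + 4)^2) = c^2 - 3*c - 28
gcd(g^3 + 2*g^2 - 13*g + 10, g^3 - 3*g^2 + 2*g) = g^2 - 3*g + 2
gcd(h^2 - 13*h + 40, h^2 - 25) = h - 5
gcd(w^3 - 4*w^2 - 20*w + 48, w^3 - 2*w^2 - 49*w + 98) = w - 2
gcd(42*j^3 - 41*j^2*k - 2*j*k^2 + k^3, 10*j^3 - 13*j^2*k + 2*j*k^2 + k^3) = j - k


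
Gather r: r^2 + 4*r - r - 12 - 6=r^2 + 3*r - 18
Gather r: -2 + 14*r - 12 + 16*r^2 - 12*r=16*r^2 + 2*r - 14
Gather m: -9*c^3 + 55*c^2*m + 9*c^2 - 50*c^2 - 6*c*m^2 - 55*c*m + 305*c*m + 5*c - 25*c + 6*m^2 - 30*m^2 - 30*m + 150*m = -9*c^3 - 41*c^2 - 20*c + m^2*(-6*c - 24) + m*(55*c^2 + 250*c + 120)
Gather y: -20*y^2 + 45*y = -20*y^2 + 45*y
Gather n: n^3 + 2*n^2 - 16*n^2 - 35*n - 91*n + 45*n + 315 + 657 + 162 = n^3 - 14*n^2 - 81*n + 1134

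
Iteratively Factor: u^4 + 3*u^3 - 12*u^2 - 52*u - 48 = (u + 3)*(u^3 - 12*u - 16) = (u + 2)*(u + 3)*(u^2 - 2*u - 8) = (u + 2)^2*(u + 3)*(u - 4)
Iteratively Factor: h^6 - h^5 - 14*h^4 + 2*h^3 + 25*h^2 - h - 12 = (h + 1)*(h^5 - 2*h^4 - 12*h^3 + 14*h^2 + 11*h - 12) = (h - 4)*(h + 1)*(h^4 + 2*h^3 - 4*h^2 - 2*h + 3) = (h - 4)*(h - 1)*(h + 1)*(h^3 + 3*h^2 - h - 3) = (h - 4)*(h - 1)*(h + 1)*(h + 3)*(h^2 - 1) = (h - 4)*(h - 1)^2*(h + 1)*(h + 3)*(h + 1)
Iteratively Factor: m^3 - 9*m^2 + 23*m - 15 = (m - 5)*(m^2 - 4*m + 3) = (m - 5)*(m - 1)*(m - 3)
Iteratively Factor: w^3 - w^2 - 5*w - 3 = (w + 1)*(w^2 - 2*w - 3) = (w - 3)*(w + 1)*(w + 1)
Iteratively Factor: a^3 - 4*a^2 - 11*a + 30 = (a - 2)*(a^2 - 2*a - 15) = (a - 5)*(a - 2)*(a + 3)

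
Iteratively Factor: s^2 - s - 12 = (s + 3)*(s - 4)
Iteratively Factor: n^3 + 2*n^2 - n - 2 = (n - 1)*(n^2 + 3*n + 2) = (n - 1)*(n + 1)*(n + 2)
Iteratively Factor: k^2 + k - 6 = (k + 3)*(k - 2)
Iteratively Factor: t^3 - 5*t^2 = (t)*(t^2 - 5*t) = t^2*(t - 5)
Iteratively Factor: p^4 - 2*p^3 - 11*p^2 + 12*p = (p - 4)*(p^3 + 2*p^2 - 3*p) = p*(p - 4)*(p^2 + 2*p - 3) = p*(p - 4)*(p - 1)*(p + 3)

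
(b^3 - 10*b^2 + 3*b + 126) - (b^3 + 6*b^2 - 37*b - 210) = -16*b^2 + 40*b + 336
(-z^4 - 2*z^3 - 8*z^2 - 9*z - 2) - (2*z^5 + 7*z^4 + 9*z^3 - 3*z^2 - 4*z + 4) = -2*z^5 - 8*z^4 - 11*z^3 - 5*z^2 - 5*z - 6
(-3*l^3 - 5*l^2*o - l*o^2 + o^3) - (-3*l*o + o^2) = -3*l^3 - 5*l^2*o - l*o^2 + 3*l*o + o^3 - o^2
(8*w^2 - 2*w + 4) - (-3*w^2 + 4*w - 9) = 11*w^2 - 6*w + 13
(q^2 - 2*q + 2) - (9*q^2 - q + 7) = -8*q^2 - q - 5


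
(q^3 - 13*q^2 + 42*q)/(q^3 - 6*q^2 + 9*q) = (q^2 - 13*q + 42)/(q^2 - 6*q + 9)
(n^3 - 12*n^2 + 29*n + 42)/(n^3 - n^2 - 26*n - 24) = (n - 7)/(n + 4)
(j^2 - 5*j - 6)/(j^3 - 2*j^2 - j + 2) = (j - 6)/(j^2 - 3*j + 2)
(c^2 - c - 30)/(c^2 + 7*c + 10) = (c - 6)/(c + 2)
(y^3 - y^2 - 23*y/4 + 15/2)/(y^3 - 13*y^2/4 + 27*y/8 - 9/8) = 2*(2*y^2 + y - 10)/(4*y^2 - 7*y + 3)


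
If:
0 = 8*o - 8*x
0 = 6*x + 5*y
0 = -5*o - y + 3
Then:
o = 15/19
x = 15/19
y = -18/19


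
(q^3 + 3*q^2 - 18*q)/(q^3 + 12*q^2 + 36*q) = (q - 3)/(q + 6)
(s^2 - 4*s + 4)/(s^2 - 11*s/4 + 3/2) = 4*(s - 2)/(4*s - 3)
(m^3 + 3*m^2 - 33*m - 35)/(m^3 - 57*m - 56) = (m - 5)/(m - 8)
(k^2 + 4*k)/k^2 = (k + 4)/k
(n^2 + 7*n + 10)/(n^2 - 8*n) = (n^2 + 7*n + 10)/(n*(n - 8))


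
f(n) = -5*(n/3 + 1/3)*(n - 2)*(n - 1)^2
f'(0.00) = -5.00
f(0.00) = 3.33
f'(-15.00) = 25920.00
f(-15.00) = -101546.67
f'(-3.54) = 490.52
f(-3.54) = -483.40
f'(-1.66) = 72.36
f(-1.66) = -28.49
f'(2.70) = -35.87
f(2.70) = -12.48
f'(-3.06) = 336.67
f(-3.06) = -286.36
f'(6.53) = -1243.45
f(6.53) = -1738.57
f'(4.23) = -255.29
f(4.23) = -202.80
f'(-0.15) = -4.14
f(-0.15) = 4.03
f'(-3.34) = 421.87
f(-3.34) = -392.27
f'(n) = -5*(n/3 + 1/3)*(n - 2)*(2*n - 2) - 5*(n/3 + 1/3)*(n - 1)^2 - 5*(n - 2)*(n - 1)^2/3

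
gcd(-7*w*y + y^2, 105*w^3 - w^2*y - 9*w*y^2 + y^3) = -7*w + y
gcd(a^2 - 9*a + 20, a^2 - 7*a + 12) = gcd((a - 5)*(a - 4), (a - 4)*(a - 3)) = a - 4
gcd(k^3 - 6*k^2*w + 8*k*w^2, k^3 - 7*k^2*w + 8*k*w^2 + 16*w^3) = -k + 4*w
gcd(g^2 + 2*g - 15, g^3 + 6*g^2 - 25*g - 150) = g + 5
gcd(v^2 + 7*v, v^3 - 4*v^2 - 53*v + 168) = v + 7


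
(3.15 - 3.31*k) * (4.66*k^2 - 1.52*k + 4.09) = -15.4246*k^3 + 19.7102*k^2 - 18.3259*k + 12.8835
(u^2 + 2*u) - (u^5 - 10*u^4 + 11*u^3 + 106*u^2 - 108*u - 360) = -u^5 + 10*u^4 - 11*u^3 - 105*u^2 + 110*u + 360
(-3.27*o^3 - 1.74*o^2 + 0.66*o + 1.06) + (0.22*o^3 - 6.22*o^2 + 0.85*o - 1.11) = -3.05*o^3 - 7.96*o^2 + 1.51*o - 0.05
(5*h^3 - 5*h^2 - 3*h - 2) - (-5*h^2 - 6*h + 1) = 5*h^3 + 3*h - 3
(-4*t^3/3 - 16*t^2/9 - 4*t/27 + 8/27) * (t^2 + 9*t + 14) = -4*t^5/3 - 124*t^4/9 - 940*t^3/27 - 700*t^2/27 + 16*t/27 + 112/27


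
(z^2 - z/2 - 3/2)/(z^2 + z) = (z - 3/2)/z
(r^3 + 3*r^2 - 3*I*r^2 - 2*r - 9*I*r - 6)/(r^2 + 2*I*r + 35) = (r^3 + 3*r^2*(1 - I) - r*(2 + 9*I) - 6)/(r^2 + 2*I*r + 35)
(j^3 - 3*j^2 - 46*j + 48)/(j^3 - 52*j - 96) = (j - 1)/(j + 2)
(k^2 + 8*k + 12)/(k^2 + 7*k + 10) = (k + 6)/(k + 5)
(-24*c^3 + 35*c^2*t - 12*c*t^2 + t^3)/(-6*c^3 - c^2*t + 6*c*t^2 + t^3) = (24*c^2 - 11*c*t + t^2)/(6*c^2 + 7*c*t + t^2)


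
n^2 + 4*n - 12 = (n - 2)*(n + 6)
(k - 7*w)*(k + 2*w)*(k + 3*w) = k^3 - 2*k^2*w - 29*k*w^2 - 42*w^3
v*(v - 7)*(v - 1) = v^3 - 8*v^2 + 7*v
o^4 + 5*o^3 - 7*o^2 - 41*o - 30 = (o - 3)*(o + 1)*(o + 2)*(o + 5)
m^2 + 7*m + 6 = (m + 1)*(m + 6)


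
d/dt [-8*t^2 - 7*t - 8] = -16*t - 7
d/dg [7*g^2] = 14*g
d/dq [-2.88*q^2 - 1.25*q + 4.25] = -5.76*q - 1.25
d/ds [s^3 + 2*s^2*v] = s*(3*s + 4*v)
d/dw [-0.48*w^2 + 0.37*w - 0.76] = 0.37 - 0.96*w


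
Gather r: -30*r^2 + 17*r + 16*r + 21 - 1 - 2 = -30*r^2 + 33*r + 18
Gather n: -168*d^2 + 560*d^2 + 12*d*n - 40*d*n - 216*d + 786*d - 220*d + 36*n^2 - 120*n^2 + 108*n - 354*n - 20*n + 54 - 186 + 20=392*d^2 + 350*d - 84*n^2 + n*(-28*d - 266) - 112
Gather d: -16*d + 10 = 10 - 16*d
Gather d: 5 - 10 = -5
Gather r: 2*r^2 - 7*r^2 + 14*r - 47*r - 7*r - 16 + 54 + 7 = -5*r^2 - 40*r + 45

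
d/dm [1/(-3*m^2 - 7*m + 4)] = (6*m + 7)/(3*m^2 + 7*m - 4)^2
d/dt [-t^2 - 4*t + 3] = -2*t - 4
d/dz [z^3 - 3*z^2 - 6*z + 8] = 3*z^2 - 6*z - 6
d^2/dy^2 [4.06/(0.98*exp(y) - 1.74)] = (3.899224*exp(y) + 6.923112)*exp(y)/(0.98*exp(y) - 1.74)^3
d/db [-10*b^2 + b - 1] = 1 - 20*b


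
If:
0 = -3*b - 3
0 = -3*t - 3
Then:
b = -1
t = -1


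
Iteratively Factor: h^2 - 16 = (h - 4)*(h + 4)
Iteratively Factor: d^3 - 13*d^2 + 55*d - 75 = (d - 5)*(d^2 - 8*d + 15) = (d - 5)*(d - 3)*(d - 5)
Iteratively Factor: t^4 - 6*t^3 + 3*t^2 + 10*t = (t - 2)*(t^3 - 4*t^2 - 5*t) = (t - 5)*(t - 2)*(t^2 + t) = (t - 5)*(t - 2)*(t + 1)*(t)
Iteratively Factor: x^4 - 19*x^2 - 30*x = (x + 2)*(x^3 - 2*x^2 - 15*x) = (x - 5)*(x + 2)*(x^2 + 3*x) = (x - 5)*(x + 2)*(x + 3)*(x)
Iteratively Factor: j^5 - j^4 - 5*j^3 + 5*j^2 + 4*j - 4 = (j + 1)*(j^4 - 2*j^3 - 3*j^2 + 8*j - 4) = (j - 2)*(j + 1)*(j^3 - 3*j + 2) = (j - 2)*(j + 1)*(j + 2)*(j^2 - 2*j + 1) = (j - 2)*(j - 1)*(j + 1)*(j + 2)*(j - 1)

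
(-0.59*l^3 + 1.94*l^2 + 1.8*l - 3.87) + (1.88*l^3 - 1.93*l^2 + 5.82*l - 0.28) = 1.29*l^3 + 0.01*l^2 + 7.62*l - 4.15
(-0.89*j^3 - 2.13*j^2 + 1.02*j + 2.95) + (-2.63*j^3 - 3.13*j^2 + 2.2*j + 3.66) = -3.52*j^3 - 5.26*j^2 + 3.22*j + 6.61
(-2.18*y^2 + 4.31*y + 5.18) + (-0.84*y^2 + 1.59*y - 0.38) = -3.02*y^2 + 5.9*y + 4.8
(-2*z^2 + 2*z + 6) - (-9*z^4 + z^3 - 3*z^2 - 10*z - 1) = 9*z^4 - z^3 + z^2 + 12*z + 7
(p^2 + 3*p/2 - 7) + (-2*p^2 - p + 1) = -p^2 + p/2 - 6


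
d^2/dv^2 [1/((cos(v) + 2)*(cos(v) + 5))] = (-4*sin(v)^4 + 11*sin(v)^2 + 385*cos(v)/4 - 21*cos(3*v)/4 + 71)/((cos(v) + 2)^3*(cos(v) + 5)^3)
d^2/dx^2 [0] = 0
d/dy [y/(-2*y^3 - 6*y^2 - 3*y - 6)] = 2*(2*y^3 + 3*y^2 - 3)/(4*y^6 + 24*y^5 + 48*y^4 + 60*y^3 + 81*y^2 + 36*y + 36)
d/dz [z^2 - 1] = 2*z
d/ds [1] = 0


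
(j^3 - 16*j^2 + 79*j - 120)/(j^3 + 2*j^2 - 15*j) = (j^2 - 13*j + 40)/(j*(j + 5))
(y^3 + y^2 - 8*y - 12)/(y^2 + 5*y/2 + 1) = 2*(y^2 - y - 6)/(2*y + 1)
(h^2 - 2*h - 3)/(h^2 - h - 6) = (h + 1)/(h + 2)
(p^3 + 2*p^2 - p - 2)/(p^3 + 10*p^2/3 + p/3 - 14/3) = 3*(p + 1)/(3*p + 7)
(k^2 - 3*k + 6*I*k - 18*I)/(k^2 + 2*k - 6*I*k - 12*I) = (k^2 + k*(-3 + 6*I) - 18*I)/(k^2 + k*(2 - 6*I) - 12*I)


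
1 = 1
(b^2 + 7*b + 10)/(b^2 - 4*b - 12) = (b + 5)/(b - 6)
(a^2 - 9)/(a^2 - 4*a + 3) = (a + 3)/(a - 1)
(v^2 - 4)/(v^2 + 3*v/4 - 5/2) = 4*(v - 2)/(4*v - 5)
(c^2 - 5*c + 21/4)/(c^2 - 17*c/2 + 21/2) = (c - 7/2)/(c - 7)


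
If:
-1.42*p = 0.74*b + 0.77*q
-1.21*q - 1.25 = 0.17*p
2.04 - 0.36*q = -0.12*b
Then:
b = -26.70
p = 15.67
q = -3.23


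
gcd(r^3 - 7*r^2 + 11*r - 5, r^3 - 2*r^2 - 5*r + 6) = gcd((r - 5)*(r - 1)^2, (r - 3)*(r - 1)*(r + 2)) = r - 1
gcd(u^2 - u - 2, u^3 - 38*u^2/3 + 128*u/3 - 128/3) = u - 2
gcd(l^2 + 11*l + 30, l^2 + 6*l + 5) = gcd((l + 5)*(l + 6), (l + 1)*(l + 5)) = l + 5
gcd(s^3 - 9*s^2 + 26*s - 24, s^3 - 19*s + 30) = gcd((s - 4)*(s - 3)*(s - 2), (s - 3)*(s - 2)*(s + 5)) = s^2 - 5*s + 6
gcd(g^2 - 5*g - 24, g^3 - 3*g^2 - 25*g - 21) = g + 3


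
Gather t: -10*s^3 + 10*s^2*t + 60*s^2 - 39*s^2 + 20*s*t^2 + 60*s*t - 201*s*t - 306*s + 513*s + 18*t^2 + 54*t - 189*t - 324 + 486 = -10*s^3 + 21*s^2 + 207*s + t^2*(20*s + 18) + t*(10*s^2 - 141*s - 135) + 162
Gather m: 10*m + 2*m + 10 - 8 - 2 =12*m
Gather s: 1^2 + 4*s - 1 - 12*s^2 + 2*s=-12*s^2 + 6*s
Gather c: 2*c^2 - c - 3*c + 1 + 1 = 2*c^2 - 4*c + 2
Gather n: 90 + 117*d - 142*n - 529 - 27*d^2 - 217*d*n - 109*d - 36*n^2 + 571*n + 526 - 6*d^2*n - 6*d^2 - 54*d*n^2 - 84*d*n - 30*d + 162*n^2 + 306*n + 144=-33*d^2 - 22*d + n^2*(126 - 54*d) + n*(-6*d^2 - 301*d + 735) + 231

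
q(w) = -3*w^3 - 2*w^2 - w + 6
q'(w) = -9*w^2 - 4*w - 1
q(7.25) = -1249.61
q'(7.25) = -503.06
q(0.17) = 5.76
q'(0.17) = -1.94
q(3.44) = -143.23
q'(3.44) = -121.26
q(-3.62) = 125.72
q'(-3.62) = -104.46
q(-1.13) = 8.90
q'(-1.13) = -7.97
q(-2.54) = 44.80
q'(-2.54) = -48.90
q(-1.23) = 9.79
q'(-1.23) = -9.70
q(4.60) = -332.93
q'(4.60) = -209.84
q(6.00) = -720.00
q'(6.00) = -349.00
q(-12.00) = 4914.00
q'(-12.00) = -1249.00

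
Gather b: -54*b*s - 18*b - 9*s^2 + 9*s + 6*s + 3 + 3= b*(-54*s - 18) - 9*s^2 + 15*s + 6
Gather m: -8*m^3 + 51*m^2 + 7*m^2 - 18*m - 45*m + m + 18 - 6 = -8*m^3 + 58*m^2 - 62*m + 12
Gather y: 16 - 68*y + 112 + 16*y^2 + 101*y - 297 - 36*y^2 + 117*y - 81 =-20*y^2 + 150*y - 250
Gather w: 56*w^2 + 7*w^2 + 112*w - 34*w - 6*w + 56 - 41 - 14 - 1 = 63*w^2 + 72*w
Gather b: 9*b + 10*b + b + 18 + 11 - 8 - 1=20*b + 20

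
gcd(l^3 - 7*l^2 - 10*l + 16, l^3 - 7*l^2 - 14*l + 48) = l - 8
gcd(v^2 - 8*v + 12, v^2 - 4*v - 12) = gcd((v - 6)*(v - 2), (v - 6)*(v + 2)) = v - 6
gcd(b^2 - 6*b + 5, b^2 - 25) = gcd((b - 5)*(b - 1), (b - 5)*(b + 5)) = b - 5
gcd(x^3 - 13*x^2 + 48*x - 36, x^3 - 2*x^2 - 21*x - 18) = x - 6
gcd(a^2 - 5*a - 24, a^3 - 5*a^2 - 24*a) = a^2 - 5*a - 24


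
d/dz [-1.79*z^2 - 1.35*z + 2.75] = -3.58*z - 1.35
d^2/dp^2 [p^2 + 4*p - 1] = 2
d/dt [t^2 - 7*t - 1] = 2*t - 7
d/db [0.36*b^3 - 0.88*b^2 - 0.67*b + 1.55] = 1.08*b^2 - 1.76*b - 0.67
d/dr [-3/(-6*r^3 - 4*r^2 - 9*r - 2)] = 3*(-18*r^2 - 8*r - 9)/(6*r^3 + 4*r^2 + 9*r + 2)^2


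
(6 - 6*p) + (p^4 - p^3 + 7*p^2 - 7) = p^4 - p^3 + 7*p^2 - 6*p - 1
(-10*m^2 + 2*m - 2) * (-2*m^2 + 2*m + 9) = 20*m^4 - 24*m^3 - 82*m^2 + 14*m - 18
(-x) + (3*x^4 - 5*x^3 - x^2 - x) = 3*x^4 - 5*x^3 - x^2 - 2*x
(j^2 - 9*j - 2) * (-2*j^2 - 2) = -2*j^4 + 18*j^3 + 2*j^2 + 18*j + 4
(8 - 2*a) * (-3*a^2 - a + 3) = 6*a^3 - 22*a^2 - 14*a + 24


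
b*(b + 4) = b^2 + 4*b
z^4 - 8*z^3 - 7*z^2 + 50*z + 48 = (z - 8)*(z - 3)*(z + 1)*(z + 2)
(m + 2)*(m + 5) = m^2 + 7*m + 10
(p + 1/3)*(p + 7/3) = p^2 + 8*p/3 + 7/9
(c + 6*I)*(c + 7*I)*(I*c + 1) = I*c^3 - 12*c^2 - 29*I*c - 42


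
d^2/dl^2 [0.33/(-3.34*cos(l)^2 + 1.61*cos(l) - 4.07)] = (14.725392*(1 - cos(l)^2)^2 - 5.323626*cos(l)^3 - 9.725727*cos(l)^2 + 12.809643*cos(l) - 7.46427)/(3.34*cos(l)^2 - 1.61*cos(l) + 4.07)^3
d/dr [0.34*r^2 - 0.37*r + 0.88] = 0.68*r - 0.37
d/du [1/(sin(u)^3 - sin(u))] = (-2/cos(u)^2 + sin(u)^(-2))/cos(u)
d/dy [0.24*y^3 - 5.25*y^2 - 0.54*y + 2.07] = 0.72*y^2 - 10.5*y - 0.54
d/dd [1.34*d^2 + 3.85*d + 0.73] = 2.68*d + 3.85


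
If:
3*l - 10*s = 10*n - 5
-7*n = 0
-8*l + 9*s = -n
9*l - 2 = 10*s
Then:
No Solution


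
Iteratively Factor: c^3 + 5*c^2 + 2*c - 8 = (c + 4)*(c^2 + c - 2) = (c - 1)*(c + 4)*(c + 2)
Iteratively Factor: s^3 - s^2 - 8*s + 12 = (s - 2)*(s^2 + s - 6) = (s - 2)*(s + 3)*(s - 2)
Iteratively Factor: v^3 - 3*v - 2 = (v + 1)*(v^2 - v - 2) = (v + 1)^2*(v - 2)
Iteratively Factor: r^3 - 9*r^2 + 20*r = (r - 4)*(r^2 - 5*r) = (r - 5)*(r - 4)*(r)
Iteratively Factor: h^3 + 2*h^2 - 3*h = (h)*(h^2 + 2*h - 3) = h*(h - 1)*(h + 3)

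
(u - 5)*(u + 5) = u^2 - 25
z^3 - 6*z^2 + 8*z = z*(z - 4)*(z - 2)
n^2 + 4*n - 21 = (n - 3)*(n + 7)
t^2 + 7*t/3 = t*(t + 7/3)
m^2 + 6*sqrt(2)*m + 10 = (m + sqrt(2))*(m + 5*sqrt(2))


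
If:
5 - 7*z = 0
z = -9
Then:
No Solution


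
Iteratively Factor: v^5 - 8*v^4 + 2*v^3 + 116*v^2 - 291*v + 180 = (v + 4)*(v^4 - 12*v^3 + 50*v^2 - 84*v + 45) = (v - 3)*(v + 4)*(v^3 - 9*v^2 + 23*v - 15) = (v - 5)*(v - 3)*(v + 4)*(v^2 - 4*v + 3) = (v - 5)*(v - 3)*(v - 1)*(v + 4)*(v - 3)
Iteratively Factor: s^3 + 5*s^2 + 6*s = (s + 3)*(s^2 + 2*s) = (s + 2)*(s + 3)*(s)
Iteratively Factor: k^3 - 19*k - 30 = (k + 2)*(k^2 - 2*k - 15) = (k + 2)*(k + 3)*(k - 5)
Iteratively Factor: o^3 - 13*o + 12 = (o - 3)*(o^2 + 3*o - 4) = (o - 3)*(o + 4)*(o - 1)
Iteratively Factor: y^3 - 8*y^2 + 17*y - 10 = (y - 1)*(y^2 - 7*y + 10) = (y - 5)*(y - 1)*(y - 2)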